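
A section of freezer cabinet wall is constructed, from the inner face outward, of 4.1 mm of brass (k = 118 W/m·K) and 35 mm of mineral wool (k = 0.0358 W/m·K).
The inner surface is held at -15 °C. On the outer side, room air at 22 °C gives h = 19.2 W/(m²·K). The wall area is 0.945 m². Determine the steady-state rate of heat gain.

Q ≈ 34 W

Series thermal resistances:
R_brass = L/(kA) = 0.0041/(118×0.945) = 3.677×10^-5 K/W
R_mineral wool = L/(kA) = 0.035/(0.0358×0.945) = 1.035 K/W
R_outer film = 1/(h_o·A) = 1/(19.2×0.945) = 0.05511 K/W
R_total = 1.09 K/W
Q = ΔT / R_total = 37 / 1.09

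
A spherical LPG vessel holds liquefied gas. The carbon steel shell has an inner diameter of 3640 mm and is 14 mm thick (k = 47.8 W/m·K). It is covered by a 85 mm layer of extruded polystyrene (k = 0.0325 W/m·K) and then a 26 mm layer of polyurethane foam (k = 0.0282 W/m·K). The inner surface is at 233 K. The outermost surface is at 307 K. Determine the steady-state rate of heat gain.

Radial (spherical) resistances in series:
R_carbon steel shell = (1/1.82 − 1/1.834)/(4π×47.8) = 6.983×10^-6 K/W
R_extruded polystyrene = (1/1.834 − 1/1.919)/(4π×0.0325) = 0.05914 K/W
R_polyurethane foam = (1/1.919 − 1/1.945)/(4π×0.0282) = 0.01966 K/W
R_total = 0.0788 K/W
Q = ΔT/R_total = 74/0.0788

Q ≈ 939 W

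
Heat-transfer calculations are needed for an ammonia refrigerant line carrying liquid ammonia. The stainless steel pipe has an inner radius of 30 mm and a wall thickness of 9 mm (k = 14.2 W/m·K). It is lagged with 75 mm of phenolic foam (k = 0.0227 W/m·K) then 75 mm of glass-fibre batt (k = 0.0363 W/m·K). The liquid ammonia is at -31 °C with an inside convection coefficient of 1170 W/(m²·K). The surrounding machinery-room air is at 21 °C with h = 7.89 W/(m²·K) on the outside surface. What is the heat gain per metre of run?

q′ ≈ 5.28 W/m

Cylindrical conduction, so R = ln(r₂/r₁)/(2πkL) per layer, in series:
R_inner film = 1/(h_i·2πr₁L) = 1/(1170×2π×0.03×1) = 0.004534 K/W
R_stainless steel pipe wall = ln(39/30)/(2π×14.2×1) = 0.002941 K/W
R_phenolic foam = ln(114/39)/(2π×0.0227×1) = 7.521 K/W
R_glass-fibre batt = ln(189/114)/(2π×0.0363×1) = 2.217 K/W
R_outer film = 1/(h_o·2πr_oL) = 1/(7.89×2π×0.189×1) = 0.1067 K/W
R_total = 9.851 K/W
Q = ΔT/R_total = 52/9.851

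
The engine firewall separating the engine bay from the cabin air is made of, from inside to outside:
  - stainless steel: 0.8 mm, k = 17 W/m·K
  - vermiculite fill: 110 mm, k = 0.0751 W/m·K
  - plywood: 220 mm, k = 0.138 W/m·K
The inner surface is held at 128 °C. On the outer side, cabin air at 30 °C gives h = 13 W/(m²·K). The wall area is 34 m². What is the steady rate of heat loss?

Q ≈ 1060 W

Using the resistance-network approach (series):
R_stainless steel = L/(kA) = 0.0008/(17×34) = 1.384×10^-6 K/W
R_vermiculite fill = L/(kA) = 0.11/(0.0751×34) = 0.04308 K/W
R_plywood = L/(kA) = 0.22/(0.138×34) = 0.04689 K/W
R_outer film = 1/(h_o·A) = 1/(13×34) = 0.002262 K/W
R_total = 0.09223 K/W
Q = ΔT / R_total = 98 / 0.09223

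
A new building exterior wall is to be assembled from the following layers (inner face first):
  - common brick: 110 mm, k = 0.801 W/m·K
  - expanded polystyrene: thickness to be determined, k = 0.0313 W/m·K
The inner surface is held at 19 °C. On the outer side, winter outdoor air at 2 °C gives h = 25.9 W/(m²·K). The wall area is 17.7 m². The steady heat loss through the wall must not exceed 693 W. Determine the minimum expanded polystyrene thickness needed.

L ≈ 8.08 mm

Series thermal resistances:
R_common brick = L/(kA) = 0.11/(0.801×17.7) = 0.007759 K/W
R_outer film = 1/(h_o·A) = 1/(25.9×17.7) = 0.002181 K/W
Sum of the known resistances R_other = 0.00994 K/W
Required total resistance R_tot = ΔT/Q_allow = 17/693 = 0.02453 K/W
R_expanded polystyrene = R_tot − R_other = 0.01459 K/W
L = R·k·A = 0.01459×0.0313×17.7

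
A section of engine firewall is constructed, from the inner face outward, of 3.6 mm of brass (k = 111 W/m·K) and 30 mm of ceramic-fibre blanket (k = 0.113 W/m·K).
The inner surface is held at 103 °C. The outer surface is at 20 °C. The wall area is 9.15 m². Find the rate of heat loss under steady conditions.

Q ≈ 2860 W

Treating each layer as a thermal resistance in series:
R_brass = L/(kA) = 0.0036/(111×9.15) = 3.545×10^-6 K/W
R_ceramic-fibre blanket = L/(kA) = 0.03/(0.113×9.15) = 0.02901 K/W
R_total = 0.02902 K/W
Q = ΔT / R_total = 83 / 0.02902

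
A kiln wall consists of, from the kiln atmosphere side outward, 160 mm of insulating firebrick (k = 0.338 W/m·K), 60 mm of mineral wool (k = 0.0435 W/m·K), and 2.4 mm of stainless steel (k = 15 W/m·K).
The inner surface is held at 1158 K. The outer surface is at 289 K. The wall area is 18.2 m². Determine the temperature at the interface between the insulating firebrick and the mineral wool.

Thermal resistances in series:
R_insulating firebrick = L/(kA) = 0.16/(0.338×18.2) = 0.02601 K/W
R_mineral wool = L/(kA) = 0.06/(0.0435×18.2) = 0.07579 K/W
R_stainless steel = L/(kA) = 0.0024/(15×18.2) = 8.791×10^-6 K/W
R_total = 0.1018 K/W;  Q = ΔT/R_total = 869/0.1018 = 8536 W
T_interface = T_inner − Q·ΣR(inner→interface) = 1158 − 8540×0.02601

T ≈ 936 K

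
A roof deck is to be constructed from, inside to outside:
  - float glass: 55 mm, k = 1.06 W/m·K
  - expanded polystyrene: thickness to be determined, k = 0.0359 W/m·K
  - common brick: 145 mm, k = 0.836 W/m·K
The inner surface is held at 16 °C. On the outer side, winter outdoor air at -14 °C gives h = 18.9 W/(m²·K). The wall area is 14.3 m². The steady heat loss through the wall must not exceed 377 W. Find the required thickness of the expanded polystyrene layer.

Treating each layer as a thermal resistance in series:
R_float glass = L/(kA) = 0.055/(1.06×14.3) = 0.003628 K/W
R_common brick = L/(kA) = 0.145/(0.836×14.3) = 0.01213 K/W
R_outer film = 1/(h_o·A) = 1/(18.9×14.3) = 0.0037 K/W
Sum of the known resistances R_other = 0.01946 K/W
Required total resistance R_tot = ΔT/Q_allow = 30/377 = 0.07958 K/W
R_expanded polystyrene = R_tot − R_other = 0.06012 K/W
L = R·k·A = 0.06012×0.0359×14.3

L ≈ 30.9 mm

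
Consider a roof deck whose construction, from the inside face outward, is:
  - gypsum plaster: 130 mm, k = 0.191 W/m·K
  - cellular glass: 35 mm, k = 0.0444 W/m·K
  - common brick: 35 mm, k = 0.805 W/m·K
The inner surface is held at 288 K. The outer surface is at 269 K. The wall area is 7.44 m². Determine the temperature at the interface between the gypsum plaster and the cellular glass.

T ≈ 279 K

Treating each layer as a thermal resistance in series:
R_gypsum plaster = L/(kA) = 0.13/(0.191×7.44) = 0.09148 K/W
R_cellular glass = L/(kA) = 0.035/(0.0444×7.44) = 0.106 K/W
R_common brick = L/(kA) = 0.035/(0.805×7.44) = 0.005844 K/W
R_total = 0.2033 K/W;  Q = ΔT/R_total = 19/0.2033 = 93.47 W
T_interface = T_inner − Q·ΣR(inner→interface) = 288 − 93.5×0.09148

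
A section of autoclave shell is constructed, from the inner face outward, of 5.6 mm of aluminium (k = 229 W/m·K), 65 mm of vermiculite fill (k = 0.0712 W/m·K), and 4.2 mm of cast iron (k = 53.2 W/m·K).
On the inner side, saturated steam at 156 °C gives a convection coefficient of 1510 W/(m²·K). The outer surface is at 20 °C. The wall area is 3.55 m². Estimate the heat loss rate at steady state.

Series thermal resistances:
R_inner film = 1/(h_i·A) = 1/(1510×3.55) = 1.865×10^-4 K/W
R_aluminium = L/(kA) = 0.0056/(229×3.55) = 6.888×10^-6 K/W
R_vermiculite fill = L/(kA) = 0.065/(0.0712×3.55) = 0.2572 K/W
R_cast iron = L/(kA) = 0.0042/(53.2×3.55) = 2.224×10^-5 K/W
R_total = 0.2574 K/W
Q = ΔT / R_total = 136 / 0.2574

Q ≈ 528 W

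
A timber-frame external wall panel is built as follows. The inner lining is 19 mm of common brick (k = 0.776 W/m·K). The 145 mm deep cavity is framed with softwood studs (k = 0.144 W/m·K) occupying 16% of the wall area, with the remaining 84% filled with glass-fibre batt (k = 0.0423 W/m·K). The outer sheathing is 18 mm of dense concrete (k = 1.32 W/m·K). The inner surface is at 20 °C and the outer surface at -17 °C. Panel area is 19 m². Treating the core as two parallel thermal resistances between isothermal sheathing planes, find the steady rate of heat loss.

Sheathing layers in series; stud and cavity paths in parallel between them.
R_inner = 0.019/(0.776×19) = 0.001289 K/W
R_stud  = 0.145/(0.144×0.16×19) = 0.3312 K/W
R_cav   = 0.145/(0.0423×0.84×19) = 0.2148 K/W
1/R_core = 1/R_stud + 1/R_cav → R_core = 0.1303 K/W
R_outer = 0.018/(1.32×19) = 7.177×10^-4 K/W
R_total = 0.1323 K/W
Q = ΔT/R_total = 37/0.1323

Q ≈ 280 W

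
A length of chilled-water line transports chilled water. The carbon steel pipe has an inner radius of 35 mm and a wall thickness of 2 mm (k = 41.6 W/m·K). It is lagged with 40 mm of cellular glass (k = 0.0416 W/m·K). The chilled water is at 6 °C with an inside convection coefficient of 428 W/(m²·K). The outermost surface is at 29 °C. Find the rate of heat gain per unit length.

q′ ≈ 8.17 W/m

Treating each annulus and film as a series resistance:
R_inner film = 1/(h_i·2πr₁L) = 1/(428×2π×0.035×1) = 0.01062 K/W
R_carbon steel pipe wall = ln(37/35)/(2π×41.6×1) = 2.126×10^-4 K/W
R_cellular glass = ln(77/37)/(2π×0.0416×1) = 2.804 K/W
R_total = 2.815 K/W
Q = ΔT/R_total = 23/2.815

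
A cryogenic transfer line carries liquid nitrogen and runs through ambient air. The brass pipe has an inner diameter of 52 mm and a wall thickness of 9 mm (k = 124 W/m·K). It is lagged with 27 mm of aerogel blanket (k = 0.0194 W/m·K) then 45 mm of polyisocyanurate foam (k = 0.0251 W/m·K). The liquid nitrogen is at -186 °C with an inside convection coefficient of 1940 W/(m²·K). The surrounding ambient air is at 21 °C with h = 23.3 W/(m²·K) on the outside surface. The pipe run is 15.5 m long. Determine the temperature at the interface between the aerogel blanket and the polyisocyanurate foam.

T ≈ -67.8 °C

Cylindrical conduction, so R = ln(r₂/r₁)/(2πkL) per layer, in series:
R_inner film = 1/(h_i·2πr₁L) = 1/(1940×2π×0.026×15.5) = 2.036×10^-4 K/W
R_brass pipe wall = ln(35/26)/(2π×124×15.5) = 2.461×10^-5 K/W
R_aerogel blanket = ln(62/35)/(2π×0.0194×15.5) = 0.3026 K/W
R_polyisocyanurate foam = ln(107/62)/(2π×0.0251×15.5) = 0.2232 K/W
R_outer film = 1/(h_o·2πr_oL) = 1/(23.3×2π×0.107×15.5) = 0.004119 K/W
R_total = 0.5302 K/W
Q = ΔT/R_total = 207/0.5302
Q = 390 W
T_interface = T_inner + Q·ΣR(inner→interface) = -186 + 390×0.3029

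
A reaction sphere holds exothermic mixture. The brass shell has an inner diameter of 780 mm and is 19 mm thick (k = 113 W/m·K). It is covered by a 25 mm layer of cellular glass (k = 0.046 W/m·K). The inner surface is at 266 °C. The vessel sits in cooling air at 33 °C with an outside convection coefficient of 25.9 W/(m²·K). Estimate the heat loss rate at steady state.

Q ≈ 896 W

Spherical conduction: R = (1/r_in − 1/r_out)/(4πk) per layer; series-sum.
R_brass shell = (1/0.39 − 1/0.409)/(4π×113) = 8.388×10^-5 K/W
R_cellular glass = (1/0.409 − 1/0.434)/(4π×0.046) = 0.2436 K/W
R_outer film = 1/(h·4πr_o²) = 1/(25.9×4π×0.434²) = 0.01631 K/W
R_total = 0.26 K/W
Q = ΔT/R_total = 233/0.26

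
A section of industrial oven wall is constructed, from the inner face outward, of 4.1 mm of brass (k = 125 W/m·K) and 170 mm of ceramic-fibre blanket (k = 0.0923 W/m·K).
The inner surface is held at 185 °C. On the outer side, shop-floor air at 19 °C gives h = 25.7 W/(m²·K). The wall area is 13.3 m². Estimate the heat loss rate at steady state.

Using the resistance-network approach (series):
R_brass = L/(kA) = 0.0041/(125×13.3) = 2.466×10^-6 K/W
R_ceramic-fibre blanket = L/(kA) = 0.17/(0.0923×13.3) = 0.1385 K/W
R_outer film = 1/(h_o·A) = 1/(25.7×13.3) = 0.002926 K/W
R_total = 0.1414 K/W
Q = ΔT / R_total = 166 / 0.1414

Q ≈ 1170 W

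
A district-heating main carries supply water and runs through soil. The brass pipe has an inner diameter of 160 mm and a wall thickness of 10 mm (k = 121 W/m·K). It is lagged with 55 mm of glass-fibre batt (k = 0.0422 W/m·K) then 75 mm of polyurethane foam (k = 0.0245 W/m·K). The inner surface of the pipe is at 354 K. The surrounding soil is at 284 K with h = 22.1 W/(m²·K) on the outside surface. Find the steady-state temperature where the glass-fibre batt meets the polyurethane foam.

T ≈ 326 K

Treating each annulus and film as a series resistance:
R_brass pipe wall = ln(90/80)/(2π×121×1) = 1.549×10^-4 K/W
R_glass-fibre batt = ln(145/90)/(2π×0.0422×1) = 1.799 K/W
R_polyurethane foam = ln(220/145)/(2π×0.0245×1) = 2.708 K/W
R_outer film = 1/(h_o·2πr_oL) = 1/(22.1×2π×0.22×1) = 0.03273 K/W
R_total = 4.54 K/W
Q = ΔT/R_total = 70/4.54
Q = 15.4 W/m
T_interface = T_inner − Q·ΣR(inner→interface) = 354 − 15.4×1.799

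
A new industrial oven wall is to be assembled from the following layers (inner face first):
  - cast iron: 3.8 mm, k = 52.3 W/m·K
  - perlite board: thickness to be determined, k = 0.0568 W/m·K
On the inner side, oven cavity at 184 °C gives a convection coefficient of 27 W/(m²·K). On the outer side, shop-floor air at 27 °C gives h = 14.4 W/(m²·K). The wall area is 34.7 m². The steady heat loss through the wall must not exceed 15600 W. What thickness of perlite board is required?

L ≈ 13.8 mm

Using the resistance-network approach (series):
R_inner film = 1/(h_i·A) = 1/(27×34.7) = 0.001067 K/W
R_cast iron = L/(kA) = 0.0038/(52.3×34.7) = 2.094×10^-6 K/W
R_outer film = 1/(h_o·A) = 1/(14.4×34.7) = 0.002001 K/W
Sum of the known resistances R_other = 0.003071 K/W
Required total resistance R_tot = ΔT/Q_allow = 157/15600 = 0.01006 K/W
R_perlite board = R_tot − R_other = 0.006993 K/W
L = R·k·A = 0.006993×0.0568×34.7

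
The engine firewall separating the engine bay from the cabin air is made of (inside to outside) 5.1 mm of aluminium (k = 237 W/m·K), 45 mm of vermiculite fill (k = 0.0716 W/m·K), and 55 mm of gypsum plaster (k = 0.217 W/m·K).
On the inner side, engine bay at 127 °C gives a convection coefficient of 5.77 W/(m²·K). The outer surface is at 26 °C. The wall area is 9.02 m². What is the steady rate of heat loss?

Q ≈ 863 W

Thermal resistances in series:
R_inner film = 1/(h_i·A) = 1/(5.77×9.02) = 0.01921 K/W
R_aluminium = L/(kA) = 0.0051/(237×9.02) = 2.386×10^-6 K/W
R_vermiculite fill = L/(kA) = 0.045/(0.0716×9.02) = 0.06968 K/W
R_gypsum plaster = L/(kA) = 0.055/(0.217×9.02) = 0.0281 K/W
R_total = 0.117 K/W
Q = ΔT / R_total = 101 / 0.117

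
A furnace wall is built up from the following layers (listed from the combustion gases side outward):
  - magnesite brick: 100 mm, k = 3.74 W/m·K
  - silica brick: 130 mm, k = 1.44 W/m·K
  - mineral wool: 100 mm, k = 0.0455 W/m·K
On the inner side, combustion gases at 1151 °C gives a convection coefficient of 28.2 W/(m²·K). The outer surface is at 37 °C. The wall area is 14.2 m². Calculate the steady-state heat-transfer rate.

Q ≈ 6730 W

Model the wall as resistances in series:
R_inner film = 1/(h_i·A) = 1/(28.2×14.2) = 0.002497 K/W
R_magnesite brick = L/(kA) = 0.1/(3.74×14.2) = 0.001883 K/W
R_silica brick = L/(kA) = 0.13/(1.44×14.2) = 0.006358 K/W
R_mineral wool = L/(kA) = 0.1/(0.0455×14.2) = 0.1548 K/W
R_total = 0.1655 K/W
Q = ΔT / R_total = 1114 / 0.1655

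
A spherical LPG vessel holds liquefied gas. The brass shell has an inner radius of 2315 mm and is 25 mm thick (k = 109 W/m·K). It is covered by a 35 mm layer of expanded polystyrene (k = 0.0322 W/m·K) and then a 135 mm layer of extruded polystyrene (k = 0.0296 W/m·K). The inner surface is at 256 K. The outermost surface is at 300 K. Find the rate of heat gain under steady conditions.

For a spherical shell R = (1/r₁ − 1/r₂)/(4πk); film R = 1/(h·4πr²). In series:
R_brass shell = (1/2.315 − 1/2.34)/(4π×109) = 3.369×10^-6 K/W
R_expanded polystyrene = (1/2.34 − 1/2.375)/(4π×0.0322) = 0.01556 K/W
R_extruded polystyrene = (1/2.375 − 1/2.51)/(4π×0.0296) = 0.06088 K/W
R_total = 0.07645 K/W
Q = ΔT/R_total = 44/0.07645

Q ≈ 576 W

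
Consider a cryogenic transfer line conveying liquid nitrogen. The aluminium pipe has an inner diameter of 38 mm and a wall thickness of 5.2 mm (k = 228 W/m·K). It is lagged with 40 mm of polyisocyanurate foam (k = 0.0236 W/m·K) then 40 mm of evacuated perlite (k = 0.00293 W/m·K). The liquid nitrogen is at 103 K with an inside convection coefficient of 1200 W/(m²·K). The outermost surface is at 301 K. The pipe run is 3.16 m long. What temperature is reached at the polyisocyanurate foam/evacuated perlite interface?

Cylindrical conduction, so R = ln(r₂/r₁)/(2πkL) per layer, in series:
R_inner film = 1/(h_i·2πr₁L) = 1/(1200×2π×0.019×3.16) = 0.002209 K/W
R_aluminium pipe wall = ln(24.2/19)/(2π×228×3.16) = 5.344×10^-5 K/W
R_polyisocyanurate foam = ln(64.2/24.2)/(2π×0.0236×3.16) = 2.082 K/W
R_evacuated perlite = ln(104.2/64.2)/(2π×0.00293×3.16) = 8.325 K/W
R_total = 10.41 K/W
Q = ΔT/R_total = 198/10.41
Q = 19 W
T_interface = T_inner + Q·ΣR(inner→interface) = 103 + 19×2.084

T ≈ 143 K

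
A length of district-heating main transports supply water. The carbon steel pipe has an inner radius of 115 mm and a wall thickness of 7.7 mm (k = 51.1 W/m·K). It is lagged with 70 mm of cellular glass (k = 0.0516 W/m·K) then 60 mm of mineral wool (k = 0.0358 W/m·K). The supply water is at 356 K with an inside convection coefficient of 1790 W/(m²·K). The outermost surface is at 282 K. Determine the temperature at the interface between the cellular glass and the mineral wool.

Cylindrical conduction, so R = ln(r₂/r₁)/(2πkL) per layer, in series:
R_inner film = 1/(h_i·2πr₁L) = 1/(1790×2π×0.115×1) = 7.732×10^-4 K/W
R_carbon steel pipe wall = ln(122.7/115)/(2π×51.1×1) = 2.019×10^-4 K/W
R_cellular glass = ln(192.7/122.7)/(2π×0.0516×1) = 1.392 K/W
R_mineral wool = ln(252.7/192.7)/(2π×0.0358×1) = 1.205 K/W
R_total = 2.598 K/W
Q = ΔT/R_total = 74/2.598
Q = 28.5 W/m
T_interface = T_inner − Q·ΣR(inner→interface) = 356 − 28.5×1.393

T ≈ 316 K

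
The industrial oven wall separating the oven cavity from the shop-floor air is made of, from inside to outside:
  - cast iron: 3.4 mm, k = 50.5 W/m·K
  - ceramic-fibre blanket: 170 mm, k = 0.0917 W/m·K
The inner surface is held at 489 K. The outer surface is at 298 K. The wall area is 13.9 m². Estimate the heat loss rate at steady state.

Q ≈ 1430 W

Using the resistance-network approach (series):
R_cast iron = L/(kA) = 0.0034/(50.5×13.9) = 4.844×10^-6 K/W
R_ceramic-fibre blanket = L/(kA) = 0.17/(0.0917×13.9) = 0.1334 K/W
R_total = 0.1334 K/W
Q = ΔT / R_total = 191 / 0.1334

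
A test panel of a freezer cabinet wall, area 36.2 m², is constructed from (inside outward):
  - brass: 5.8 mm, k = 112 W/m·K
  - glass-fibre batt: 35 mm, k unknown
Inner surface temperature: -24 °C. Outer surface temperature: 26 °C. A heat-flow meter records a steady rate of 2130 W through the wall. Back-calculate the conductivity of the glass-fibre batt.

Treating each layer as a thermal resistance in series:
R_brass = L/(kA) = 0.0058/(112×36.2) = 1.431×10^-6 K/W
Sum of known resistances R_other = 1.431×10^-6 K/W
Total R = ΔT/Q = 50/2130 = 0.02347 K/W
R_glass-fibre batt = R_total − R_other = 0.02347 K/W
k = L/(R·A) = 0.035/(0.02347×36.2)

k ≈ 0.0412 W/(m·K)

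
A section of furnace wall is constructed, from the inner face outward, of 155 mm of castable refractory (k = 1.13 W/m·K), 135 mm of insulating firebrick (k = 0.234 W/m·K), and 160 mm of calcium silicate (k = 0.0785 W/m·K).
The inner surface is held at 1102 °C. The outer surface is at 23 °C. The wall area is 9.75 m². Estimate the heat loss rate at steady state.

Model the wall as resistances in series:
R_castable refractory = L/(kA) = 0.155/(1.13×9.75) = 0.01407 K/W
R_insulating firebrick = L/(kA) = 0.135/(0.234×9.75) = 0.05917 K/W
R_calcium silicate = L/(kA) = 0.16/(0.0785×9.75) = 0.209 K/W
R_total = 0.2823 K/W
Q = ΔT / R_total = 1079 / 0.2823

Q ≈ 3820 W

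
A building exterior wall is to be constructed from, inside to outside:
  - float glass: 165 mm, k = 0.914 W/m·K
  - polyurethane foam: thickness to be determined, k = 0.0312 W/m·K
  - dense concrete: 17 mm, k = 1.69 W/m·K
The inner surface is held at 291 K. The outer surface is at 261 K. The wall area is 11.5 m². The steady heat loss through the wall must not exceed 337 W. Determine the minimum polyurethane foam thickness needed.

L ≈ 26 mm

Series thermal resistances:
R_float glass = L/(kA) = 0.165/(0.914×11.5) = 0.0157 K/W
R_dense concrete = L/(kA) = 0.017/(1.69×11.5) = 8.747×10^-4 K/W
Sum of the known resistances R_other = 0.01657 K/W
Required total resistance R_tot = ΔT/Q_allow = 30/337 = 0.08902 K/W
R_polyurethane foam = R_tot − R_other = 0.07245 K/W
L = R·k·A = 0.07245×0.0312×11.5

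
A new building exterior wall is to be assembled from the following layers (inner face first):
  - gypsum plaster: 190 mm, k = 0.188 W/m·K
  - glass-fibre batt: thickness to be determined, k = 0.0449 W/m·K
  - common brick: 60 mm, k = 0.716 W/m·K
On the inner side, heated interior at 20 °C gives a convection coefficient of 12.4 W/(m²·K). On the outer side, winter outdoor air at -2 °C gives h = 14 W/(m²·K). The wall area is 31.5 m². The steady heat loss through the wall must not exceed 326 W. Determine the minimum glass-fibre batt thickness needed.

Using the resistance-network approach (series):
R_inner film = 1/(h_i·A) = 1/(12.4×31.5) = 0.00256 K/W
R_gypsum plaster = L/(kA) = 0.19/(0.188×31.5) = 0.03208 K/W
R_common brick = L/(kA) = 0.06/(0.716×31.5) = 0.00266 K/W
R_outer film = 1/(h_o·A) = 1/(14×31.5) = 0.002268 K/W
Sum of the known resistances R_other = 0.03957 K/W
Required total resistance R_tot = ΔT/Q_allow = 22/326 = 0.06748 K/W
R_glass-fibre batt = R_tot − R_other = 0.02791 K/W
L = R·k·A = 0.02791×0.0449×31.5

L ≈ 39.5 mm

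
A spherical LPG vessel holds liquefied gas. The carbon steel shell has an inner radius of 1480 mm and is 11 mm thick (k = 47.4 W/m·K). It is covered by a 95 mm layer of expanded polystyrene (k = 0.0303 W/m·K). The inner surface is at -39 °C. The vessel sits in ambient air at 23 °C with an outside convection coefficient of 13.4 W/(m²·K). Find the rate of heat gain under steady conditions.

Radial (spherical) resistances in series:
R_carbon steel shell = (1/1.48 − 1/1.491)/(4π×47.4) = 8.369×10^-6 K/W
R_expanded polystyrene = (1/1.491 − 1/1.586)/(4π×0.0303) = 0.1055 K/W
R_outer film = 1/(h·4πr_o²) = 1/(13.4×4π×1.586²) = 0.002361 K/W
R_total = 0.1079 K/W
Q = ΔT/R_total = 62/0.1079

Q ≈ 575 W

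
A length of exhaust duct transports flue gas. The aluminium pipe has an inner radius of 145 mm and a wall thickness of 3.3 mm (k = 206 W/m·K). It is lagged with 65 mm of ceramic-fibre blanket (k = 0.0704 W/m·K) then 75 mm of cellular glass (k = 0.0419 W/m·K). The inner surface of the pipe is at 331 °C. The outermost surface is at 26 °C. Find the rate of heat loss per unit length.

q′ ≈ 155 W/m

Per-layer cylindrical resistances, series-summed:
R_aluminium pipe wall = ln(148.3/145)/(2π×206×1) = 1.739×10^-5 K/W
R_ceramic-fibre blanket = ln(213.3/148.3)/(2π×0.0704×1) = 0.8217 K/W
R_cellular glass = ln(288.3/213.3)/(2π×0.0419×1) = 1.144 K/W
R_total = 1.966 K/W
Q = ΔT/R_total = 305/1.966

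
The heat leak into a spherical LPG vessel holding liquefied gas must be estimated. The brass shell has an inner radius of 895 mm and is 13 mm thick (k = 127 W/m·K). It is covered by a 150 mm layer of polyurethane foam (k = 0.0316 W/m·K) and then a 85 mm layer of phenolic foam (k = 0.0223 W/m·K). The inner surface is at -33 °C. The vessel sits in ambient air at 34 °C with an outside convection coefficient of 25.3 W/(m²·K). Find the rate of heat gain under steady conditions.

Spherical conduction: R = (1/r_in − 1/r_out)/(4πk) per layer; series-sum.
R_brass shell = (1/0.895 − 1/0.908)/(4π×127) = 1.002×10^-5 K/W
R_polyurethane foam = (1/0.908 − 1/1.058)/(4π×0.0316) = 0.3932 K/W
R_phenolic foam = (1/1.058 − 1/1.143)/(4π×0.0223) = 0.2508 K/W
R_outer film = 1/(h·4πr_o²) = 1/(25.3×4π×1.143²) = 0.002408 K/W
R_total = 0.6465 K/W
Q = ΔT/R_total = 67/0.6465

Q ≈ 104 W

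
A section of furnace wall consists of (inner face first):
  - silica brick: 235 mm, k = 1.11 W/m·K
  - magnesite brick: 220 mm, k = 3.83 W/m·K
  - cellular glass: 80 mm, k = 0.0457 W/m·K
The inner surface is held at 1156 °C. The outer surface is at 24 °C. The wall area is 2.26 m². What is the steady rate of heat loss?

Series thermal resistances:
R_silica brick = L/(kA) = 0.235/(1.11×2.26) = 0.09368 K/W
R_magnesite brick = L/(kA) = 0.22/(3.83×2.26) = 0.02542 K/W
R_cellular glass = L/(kA) = 0.08/(0.0457×2.26) = 0.7746 K/W
R_total = 0.8937 K/W
Q = ΔT / R_total = 1132 / 0.8937

Q ≈ 1270 W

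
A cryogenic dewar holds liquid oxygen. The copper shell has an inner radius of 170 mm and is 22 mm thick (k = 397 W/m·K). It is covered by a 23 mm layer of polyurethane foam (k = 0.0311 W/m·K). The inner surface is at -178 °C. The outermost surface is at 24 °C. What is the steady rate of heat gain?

For a spherical shell R = (1/r₁ − 1/r₂)/(4πk); film R = 1/(h·4πr²). In series:
R_copper shell = (1/0.17 − 1/0.192)/(4π×397) = 1.351×10^-4 K/W
R_polyurethane foam = (1/0.192 − 1/0.215)/(4π×0.0311) = 1.426 K/W
R_total = 1.426 K/W
Q = ΔT/R_total = 202/1.426

Q ≈ 142 W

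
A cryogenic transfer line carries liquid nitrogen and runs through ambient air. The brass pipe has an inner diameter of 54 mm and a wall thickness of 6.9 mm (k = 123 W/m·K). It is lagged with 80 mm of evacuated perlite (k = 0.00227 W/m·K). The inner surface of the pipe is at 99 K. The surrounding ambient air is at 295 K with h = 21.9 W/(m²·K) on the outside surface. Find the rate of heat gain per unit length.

q′ ≈ 2.3 W/m

Treating each annulus and film as a series resistance:
R_brass pipe wall = ln(33.9/27)/(2π×123×1) = 2.945×10^-4 K/W
R_evacuated perlite = ln(113.9/33.9)/(2π×0.00227×1) = 84.97 K/W
R_outer film = 1/(h_o·2πr_oL) = 1/(21.9×2π×0.1139×1) = 0.0638 K/W
R_total = 85.03 K/W
Q = ΔT/R_total = 196/85.03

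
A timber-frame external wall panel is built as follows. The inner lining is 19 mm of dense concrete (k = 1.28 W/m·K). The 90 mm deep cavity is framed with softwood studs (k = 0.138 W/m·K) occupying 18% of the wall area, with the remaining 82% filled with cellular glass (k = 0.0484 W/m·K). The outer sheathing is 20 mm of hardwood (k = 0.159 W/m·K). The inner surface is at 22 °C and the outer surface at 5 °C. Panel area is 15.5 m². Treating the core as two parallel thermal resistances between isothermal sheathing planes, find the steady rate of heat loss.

Sheathing layers in series; stud and cavity paths in parallel between them.
R_inner = 0.019/(1.28×15.5) = 9.577×10^-4 K/W
R_stud  = 0.09/(0.138×0.18×15.5) = 0.2338 K/W
R_cav   = 0.09/(0.0484×0.82×15.5) = 0.1463 K/W
1/R_core = 1/R_stud + 1/R_cav → R_core = 0.08998 K/W
R_outer = 0.02/(0.159×15.5) = 0.008115 K/W
R_total = 0.09906 K/W
Q = ΔT/R_total = 17/0.09906

Q ≈ 172 W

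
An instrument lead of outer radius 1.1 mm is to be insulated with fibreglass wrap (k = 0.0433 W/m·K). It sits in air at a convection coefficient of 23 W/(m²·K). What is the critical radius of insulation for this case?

For a cylinder r_cr = k/h = 0.0433/23
r_cr = 1.88 mm; since the bare radius (1.1 mm) is below r_cr, adding a thin layer of insulation will *increase* heat loss.

r_cr ≈ 1.88 mm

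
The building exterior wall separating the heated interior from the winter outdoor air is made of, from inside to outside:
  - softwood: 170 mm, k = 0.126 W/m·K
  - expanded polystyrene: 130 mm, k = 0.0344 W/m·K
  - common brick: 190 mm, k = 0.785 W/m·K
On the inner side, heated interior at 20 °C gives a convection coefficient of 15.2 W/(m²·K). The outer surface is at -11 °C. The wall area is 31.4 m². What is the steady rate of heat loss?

Treating each layer as a thermal resistance in series:
R_inner film = 1/(h_i·A) = 1/(15.2×31.4) = 0.002095 K/W
R_softwood = L/(kA) = 0.17/(0.126×31.4) = 0.04297 K/W
R_expanded polystyrene = L/(kA) = 0.13/(0.0344×31.4) = 0.1204 K/W
R_common brick = L/(kA) = 0.19/(0.785×31.4) = 0.007708 K/W
R_total = 0.1731 K/W
Q = ΔT / R_total = 31 / 0.1731

Q ≈ 179 W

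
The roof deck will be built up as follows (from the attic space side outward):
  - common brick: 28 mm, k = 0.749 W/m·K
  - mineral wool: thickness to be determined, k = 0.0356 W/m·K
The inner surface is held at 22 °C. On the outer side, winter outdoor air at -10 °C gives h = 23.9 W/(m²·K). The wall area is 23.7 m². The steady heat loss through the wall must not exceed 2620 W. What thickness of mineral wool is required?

L ≈ 7.48 mm

Thermal resistances in series:
R_common brick = L/(kA) = 0.028/(0.749×23.7) = 0.001577 K/W
R_outer film = 1/(h_o·A) = 1/(23.9×23.7) = 0.001765 K/W
Sum of the known resistances R_other = 0.003343 K/W
Required total resistance R_tot = ΔT/Q_allow = 32/2620 = 0.01221 K/W
R_mineral wool = R_tot − R_other = 0.008871 K/W
L = R·k·A = 0.008871×0.0356×23.7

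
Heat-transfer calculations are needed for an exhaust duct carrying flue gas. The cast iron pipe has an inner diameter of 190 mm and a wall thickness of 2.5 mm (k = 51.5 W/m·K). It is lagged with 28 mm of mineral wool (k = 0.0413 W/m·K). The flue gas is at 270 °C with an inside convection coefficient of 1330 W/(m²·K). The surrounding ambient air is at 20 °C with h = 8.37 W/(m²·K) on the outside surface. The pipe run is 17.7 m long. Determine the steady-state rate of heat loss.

Treating each annulus and film as a series resistance:
R_inner film = 1/(h_i·2πr₁L) = 1/(1330×2π×0.095×17.7) = 7.117×10^-5 K/W
R_cast iron pipe wall = ln(97.5/95)/(2π×51.5×17.7) = 4.535×10^-6 K/W
R_mineral wool = ln(125.5/97.5)/(2π×0.0413×17.7) = 0.05496 K/W
R_outer film = 1/(h_o·2πr_oL) = 1/(8.37×2π×0.1255×17.7) = 0.00856 K/W
R_total = 0.0636 K/W
Q = ΔT/R_total = 250/0.0636

Q ≈ 3930 W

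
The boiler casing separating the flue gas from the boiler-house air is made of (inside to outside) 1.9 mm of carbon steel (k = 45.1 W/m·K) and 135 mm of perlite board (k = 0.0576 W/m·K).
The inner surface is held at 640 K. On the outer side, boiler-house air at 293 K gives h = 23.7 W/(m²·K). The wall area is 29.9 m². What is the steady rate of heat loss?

Q ≈ 4350 W

Treating each layer as a thermal resistance in series:
R_carbon steel = L/(kA) = 0.0019/(45.1×29.9) = 1.409×10^-6 K/W
R_perlite board = L/(kA) = 0.135/(0.0576×29.9) = 0.07839 K/W
R_outer film = 1/(h_o·A) = 1/(23.7×29.9) = 0.001411 K/W
R_total = 0.0798 K/W
Q = ΔT / R_total = 347 / 0.0798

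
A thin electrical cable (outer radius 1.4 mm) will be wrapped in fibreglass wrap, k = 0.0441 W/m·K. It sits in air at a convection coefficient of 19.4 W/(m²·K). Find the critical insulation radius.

r_cr ≈ 2.27 mm

For a cylinder r_cr = k/h = 0.0441/19.4
r_cr = 2.27 mm; since the bare radius (1.4 mm) is below r_cr, adding a thin layer of insulation will *increase* heat loss.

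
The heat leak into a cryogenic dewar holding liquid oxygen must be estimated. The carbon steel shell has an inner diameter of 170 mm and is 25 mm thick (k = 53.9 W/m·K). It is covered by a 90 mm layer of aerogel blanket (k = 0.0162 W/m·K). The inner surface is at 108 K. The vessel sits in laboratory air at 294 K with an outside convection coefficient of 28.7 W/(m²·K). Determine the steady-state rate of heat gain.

Q ≈ 9.22 W

For a spherical shell R = (1/r₁ − 1/r₂)/(4πk); film R = 1/(h·4πr²). In series:
R_carbon steel shell = (1/0.085 − 1/0.11)/(4π×53.9) = 0.003948 K/W
R_aerogel blanket = (1/0.11 − 1/0.2)/(4π×0.0162) = 20.1 K/W
R_outer film = 1/(h·4πr_o²) = 1/(28.7×4π×0.2²) = 0.06932 K/W
R_total = 20.17 K/W
Q = ΔT/R_total = 186/20.17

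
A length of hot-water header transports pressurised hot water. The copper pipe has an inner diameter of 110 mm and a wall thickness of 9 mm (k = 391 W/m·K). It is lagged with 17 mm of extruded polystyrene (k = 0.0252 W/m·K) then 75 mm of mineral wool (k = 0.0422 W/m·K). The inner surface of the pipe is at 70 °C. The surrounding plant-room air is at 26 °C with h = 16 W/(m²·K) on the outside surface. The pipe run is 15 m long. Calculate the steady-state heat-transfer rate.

Radial resistances (cylindrical: R_cond = ln(r_o/r_i)/(2πkL), R_conv = 1/(h·2πrL)):
R_copper pipe wall = ln(64/55)/(2π×391×15) = 4.113×10^-6 K/W
R_extruded polystyrene = ln(81/64)/(2π×0.0252×15) = 0.09918 K/W
R_mineral wool = ln(156/81)/(2π×0.0422×15) = 0.1648 K/W
R_outer film = 1/(h_o·2πr_oL) = 1/(16×2π×0.156×15) = 0.004251 K/W
R_total = 0.2682 K/W
Q = ΔT/R_total = 44/0.2682

Q ≈ 164 W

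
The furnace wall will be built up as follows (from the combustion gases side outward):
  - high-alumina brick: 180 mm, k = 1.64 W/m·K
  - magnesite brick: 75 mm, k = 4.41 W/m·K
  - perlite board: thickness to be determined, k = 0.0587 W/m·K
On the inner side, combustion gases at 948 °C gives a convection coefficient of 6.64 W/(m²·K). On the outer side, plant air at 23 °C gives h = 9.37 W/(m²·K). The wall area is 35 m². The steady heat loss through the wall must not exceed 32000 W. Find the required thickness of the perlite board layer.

Treating each layer as a thermal resistance in series:
R_inner film = 1/(h_i·A) = 1/(6.64×35) = 0.004303 K/W
R_high-alumina brick = L/(kA) = 0.18/(1.64×35) = 0.003136 K/W
R_magnesite brick = L/(kA) = 0.075/(4.41×35) = 4.859×10^-4 K/W
R_outer film = 1/(h_o·A) = 1/(9.37×35) = 0.003049 K/W
Sum of the known resistances R_other = 0.01097 K/W
Required total resistance R_tot = ΔT/Q_allow = 925/32000 = 0.02891 K/W
R_perlite board = R_tot − R_other = 0.01793 K/W
L = R·k·A = 0.01793×0.0587×35

L ≈ 36.8 mm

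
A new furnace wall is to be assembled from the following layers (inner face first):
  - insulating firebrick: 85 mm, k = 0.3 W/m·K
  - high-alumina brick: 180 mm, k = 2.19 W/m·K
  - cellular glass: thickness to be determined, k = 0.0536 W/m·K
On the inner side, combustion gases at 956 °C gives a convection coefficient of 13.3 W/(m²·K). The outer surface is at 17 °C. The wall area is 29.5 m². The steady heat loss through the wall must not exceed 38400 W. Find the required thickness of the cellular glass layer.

Treating each layer as a thermal resistance in series:
R_inner film = 1/(h_i·A) = 1/(13.3×29.5) = 0.002549 K/W
R_insulating firebrick = L/(kA) = 0.085/(0.3×29.5) = 0.009605 K/W
R_high-alumina brick = L/(kA) = 0.18/(2.19×29.5) = 0.002786 K/W
Sum of the known resistances R_other = 0.01494 K/W
Required total resistance R_tot = ΔT/Q_allow = 939/38400 = 0.02445 K/W
R_cellular glass = R_tot − R_other = 0.009514 K/W
L = R·k·A = 0.009514×0.0536×29.5

L ≈ 15 mm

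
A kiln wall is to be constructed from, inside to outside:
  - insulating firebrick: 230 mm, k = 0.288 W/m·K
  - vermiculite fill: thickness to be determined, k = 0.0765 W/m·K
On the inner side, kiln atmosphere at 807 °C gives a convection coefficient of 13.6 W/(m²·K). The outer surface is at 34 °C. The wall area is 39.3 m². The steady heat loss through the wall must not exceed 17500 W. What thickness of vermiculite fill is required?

Using the resistance-network approach (series):
R_inner film = 1/(h_i·A) = 1/(13.6×39.3) = 0.001871 K/W
R_insulating firebrick = L/(kA) = 0.23/(0.288×39.3) = 0.02032 K/W
Sum of the known resistances R_other = 0.02219 K/W
Required total resistance R_tot = ΔT/Q_allow = 773/17500 = 0.04417 K/W
R_vermiculite fill = R_tot − R_other = 0.02198 K/W
L = R·k·A = 0.02198×0.0765×39.3

L ≈ 66.1 mm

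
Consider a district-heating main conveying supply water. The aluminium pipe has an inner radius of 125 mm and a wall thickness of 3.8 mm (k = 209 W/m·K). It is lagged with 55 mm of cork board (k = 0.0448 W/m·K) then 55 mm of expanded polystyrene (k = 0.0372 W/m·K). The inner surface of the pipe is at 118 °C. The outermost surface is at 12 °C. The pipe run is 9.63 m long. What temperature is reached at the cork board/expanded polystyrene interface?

Per-layer cylindrical resistances, series-summed:
R_aluminium pipe wall = ln(128.8/125)/(2π×209×9.63) = 2.368×10^-6 K/W
R_cork board = ln(183.8/128.8)/(2π×0.0448×9.63) = 0.1312 K/W
R_expanded polystyrene = ln(238.8/183.8)/(2π×0.0372×9.63) = 0.1163 K/W
R_total = 0.2475 K/W
Q = ΔT/R_total = 106/0.2475
Q = 428 W
T_interface = T_inner − Q·ΣR(inner→interface) = 118 − 428×0.1312

T ≈ 61.8 °C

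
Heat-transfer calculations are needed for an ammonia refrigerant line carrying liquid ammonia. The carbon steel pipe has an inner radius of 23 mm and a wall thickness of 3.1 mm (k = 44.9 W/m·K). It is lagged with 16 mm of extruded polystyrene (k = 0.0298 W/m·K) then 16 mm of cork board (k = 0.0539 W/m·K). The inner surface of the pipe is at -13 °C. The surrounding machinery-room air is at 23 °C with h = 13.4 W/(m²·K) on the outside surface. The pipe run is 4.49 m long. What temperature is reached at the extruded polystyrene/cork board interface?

For a radial system each layer contributes R = ln(r_out/r_in)/(2πkL); films add R = 1/(hA).
R_carbon steel pipe wall = ln(26.1/23)/(2π×44.9×4.49) = 9.982×10^-5 K/W
R_extruded polystyrene = ln(42.1/26.1)/(2π×0.0298×4.49) = 0.5687 K/W
R_cork board = ln(58.1/42.1)/(2π×0.0539×4.49) = 0.2118 K/W
R_outer film = 1/(h_o·2πr_oL) = 1/(13.4×2π×0.0581×4.49) = 0.04553 K/W
R_total = 0.8262 K/W
Q = ΔT/R_total = 36/0.8262
Q = 43.6 W
T_interface = T_inner + Q·ΣR(inner→interface) = -13 + 43.6×0.5688

T ≈ 11.8 °C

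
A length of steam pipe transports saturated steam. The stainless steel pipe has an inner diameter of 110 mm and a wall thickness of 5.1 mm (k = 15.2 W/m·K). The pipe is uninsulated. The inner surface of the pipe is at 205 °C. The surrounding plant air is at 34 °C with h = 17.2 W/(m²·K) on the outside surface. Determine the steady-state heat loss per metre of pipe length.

Radial resistances (cylindrical: R_cond = ln(r_o/r_i)/(2πkL), R_conv = 1/(h·2πrL)):
R_stainless steel pipe wall = ln(60.1/55)/(2π×15.2×1) = 9.285×10^-4 K/W
R_outer film = 1/(h_o·2πr_oL) = 1/(17.2×2π×0.0601×1) = 0.154 K/W
R_total = 0.1549 K/W
Q = ΔT/R_total = 171/0.1549

q′ ≈ 1100 W/m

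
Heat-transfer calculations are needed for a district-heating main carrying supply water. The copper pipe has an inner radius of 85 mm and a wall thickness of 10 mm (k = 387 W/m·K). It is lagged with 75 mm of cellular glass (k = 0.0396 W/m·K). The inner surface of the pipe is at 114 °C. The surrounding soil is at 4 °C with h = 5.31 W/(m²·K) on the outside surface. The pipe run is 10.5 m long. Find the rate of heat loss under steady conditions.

Per-layer cylindrical resistances, series-summed:
R_copper pipe wall = ln(95/85)/(2π×387×10.5) = 4.356×10^-6 K/W
R_cellular glass = ln(170/95)/(2π×0.0396×10.5) = 0.2227 K/W
R_outer film = 1/(h_o·2πr_oL) = 1/(5.31×2π×0.17×10.5) = 0.01679 K/W
R_total = 0.2395 K/W
Q = ΔT/R_total = 110/0.2395

Q ≈ 459 W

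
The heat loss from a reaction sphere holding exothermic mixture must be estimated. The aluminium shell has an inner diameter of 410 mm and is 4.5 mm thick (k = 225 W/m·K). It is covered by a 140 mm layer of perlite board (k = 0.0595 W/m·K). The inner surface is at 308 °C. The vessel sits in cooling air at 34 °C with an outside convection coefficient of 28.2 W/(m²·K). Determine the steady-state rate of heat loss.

Q ≈ 106 W

For a spherical shell R = (1/r₁ − 1/r₂)/(4πk); film R = 1/(h·4πr²). In series:
R_aluminium shell = (1/0.205 − 1/0.2095)/(4π×225) = 3.706×10^-5 K/W
R_perlite board = (1/0.2095 − 1/0.3495)/(4π×0.0595) = 2.557 K/W
R_outer film = 1/(h·4πr_o²) = 1/(28.2×4π×0.3495²) = 0.0231 K/W
R_total = 2.58 K/W
Q = ΔT/R_total = 274/2.58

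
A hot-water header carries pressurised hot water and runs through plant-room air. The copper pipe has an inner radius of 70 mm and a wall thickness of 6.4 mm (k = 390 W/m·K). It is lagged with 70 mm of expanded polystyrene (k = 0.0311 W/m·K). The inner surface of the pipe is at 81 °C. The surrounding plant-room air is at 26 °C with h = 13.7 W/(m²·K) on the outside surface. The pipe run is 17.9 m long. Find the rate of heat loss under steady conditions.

Cylindrical conduction, so R = ln(r₂/r₁)/(2πkL) per layer, in series:
R_copper pipe wall = ln(76.4/70)/(2π×390×17.9) = 1.995×10^-6 K/W
R_expanded polystyrene = ln(146.4/76.4)/(2π×0.0311×17.9) = 0.1859 K/W
R_outer film = 1/(h_o·2πr_oL) = 1/(13.7×2π×0.1464×17.9) = 0.004433 K/W
R_total = 0.1904 K/W
Q = ΔT/R_total = 55/0.1904

Q ≈ 289 W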